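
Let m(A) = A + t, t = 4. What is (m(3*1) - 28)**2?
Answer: 441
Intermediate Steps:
m(A) = 4 + A (m(A) = A + 4 = 4 + A)
(m(3*1) - 28)**2 = ((4 + 3*1) - 28)**2 = ((4 + 3) - 28)**2 = (7 - 28)**2 = (-21)**2 = 441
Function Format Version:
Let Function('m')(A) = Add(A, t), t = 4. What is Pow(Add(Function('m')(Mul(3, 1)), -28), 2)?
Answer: 441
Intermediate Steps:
Function('m')(A) = Add(4, A) (Function('m')(A) = Add(A, 4) = Add(4, A))
Pow(Add(Function('m')(Mul(3, 1)), -28), 2) = Pow(Add(Add(4, Mul(3, 1)), -28), 2) = Pow(Add(Add(4, 3), -28), 2) = Pow(Add(7, -28), 2) = Pow(-21, 2) = 441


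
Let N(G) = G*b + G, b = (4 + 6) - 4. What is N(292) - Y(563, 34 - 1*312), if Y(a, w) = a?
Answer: 1481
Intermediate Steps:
b = 6 (b = 10 - 4 = 6)
N(G) = 7*G (N(G) = G*6 + G = 6*G + G = 7*G)
N(292) - Y(563, 34 - 1*312) = 7*292 - 1*563 = 2044 - 563 = 1481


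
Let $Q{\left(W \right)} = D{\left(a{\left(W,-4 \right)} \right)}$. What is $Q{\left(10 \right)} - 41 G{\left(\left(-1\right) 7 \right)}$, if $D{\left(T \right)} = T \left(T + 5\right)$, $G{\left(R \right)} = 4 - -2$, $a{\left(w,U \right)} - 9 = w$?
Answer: $210$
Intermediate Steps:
$a{\left(w,U \right)} = 9 + w$
$G{\left(R \right)} = 6$ ($G{\left(R \right)} = 4 + 2 = 6$)
$D{\left(T \right)} = T \left(5 + T\right)$
$Q{\left(W \right)} = \left(9 + W\right) \left(14 + W\right)$ ($Q{\left(W \right)} = \left(9 + W\right) \left(5 + \left(9 + W\right)\right) = \left(9 + W\right) \left(14 + W\right)$)
$Q{\left(10 \right)} - 41 G{\left(\left(-1\right) 7 \right)} = \left(9 + 10\right) \left(14 + 10\right) - 246 = 19 \cdot 24 - 246 = 456 - 246 = 210$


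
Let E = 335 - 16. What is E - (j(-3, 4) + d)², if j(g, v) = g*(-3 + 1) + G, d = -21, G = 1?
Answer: 123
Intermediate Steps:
j(g, v) = 1 - 2*g (j(g, v) = g*(-3 + 1) + 1 = g*(-2) + 1 = -2*g + 1 = 1 - 2*g)
E = 319
E - (j(-3, 4) + d)² = 319 - ((1 - 2*(-3)) - 21)² = 319 - ((1 + 6) - 21)² = 319 - (7 - 21)² = 319 - 1*(-14)² = 319 - 1*196 = 319 - 196 = 123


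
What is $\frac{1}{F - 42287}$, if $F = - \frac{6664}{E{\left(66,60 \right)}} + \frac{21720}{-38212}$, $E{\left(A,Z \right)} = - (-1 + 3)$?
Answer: $- \frac{9553}{372142545} \approx -2.567 \cdot 10^{-5}$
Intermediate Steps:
$E{\left(A,Z \right)} = -2$ ($E{\left(A,Z \right)} = \left(-1\right) 2 = -2$)
$F = \frac{31825166}{9553}$ ($F = - \frac{6664}{-2} + \frac{21720}{-38212} = \left(-6664\right) \left(- \frac{1}{2}\right) + 21720 \left(- \frac{1}{38212}\right) = 3332 - \frac{5430}{9553} = \frac{31825166}{9553} \approx 3331.4$)
$\frac{1}{F - 42287} = \frac{1}{\frac{31825166}{9553} - 42287} = \frac{1}{- \frac{372142545}{9553}} = - \frac{9553}{372142545}$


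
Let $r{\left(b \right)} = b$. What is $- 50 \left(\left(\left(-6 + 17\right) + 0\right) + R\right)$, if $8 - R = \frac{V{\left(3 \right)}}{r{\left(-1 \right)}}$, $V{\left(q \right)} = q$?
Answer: $-1100$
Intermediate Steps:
$R = 11$ ($R = 8 - \frac{3}{-1} = 8 - 3 \left(-1\right) = 8 - -3 = 8 + 3 = 11$)
$- 50 \left(\left(\left(-6 + 17\right) + 0\right) + R\right) = - 50 \left(\left(\left(-6 + 17\right) + 0\right) + 11\right) = - 50 \left(\left(11 + 0\right) + 11\right) = - 50 \left(11 + 11\right) = \left(-50\right) 22 = -1100$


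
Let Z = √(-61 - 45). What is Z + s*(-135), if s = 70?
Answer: -9450 + I*√106 ≈ -9450.0 + 10.296*I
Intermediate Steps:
Z = I*√106 (Z = √(-106) = I*√106 ≈ 10.296*I)
Z + s*(-135) = I*√106 + 70*(-135) = I*√106 - 9450 = -9450 + I*√106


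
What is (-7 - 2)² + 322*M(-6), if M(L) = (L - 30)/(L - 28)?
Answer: 7173/17 ≈ 421.94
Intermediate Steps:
M(L) = (-30 + L)/(-28 + L)
(-7 - 2)² + 322*M(-6) = (-7 - 2)² + 322*((-30 - 6)/(-28 - 6)) = (-9)² + 322*(-36/(-34)) = 81 + 322*(-1/34*(-36)) = 81 + 322*(18/17) = 81 + 5796/17 = 7173/17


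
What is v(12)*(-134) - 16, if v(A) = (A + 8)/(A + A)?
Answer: -383/3 ≈ -127.67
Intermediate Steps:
v(A) = (8 + A)/(2*A) (v(A) = (8 + A)/((2*A)) = (8 + A)*(1/(2*A)) = (8 + A)/(2*A))
v(12)*(-134) - 16 = ((1/2)*(8 + 12)/12)*(-134) - 16 = ((1/2)*(1/12)*20)*(-134) - 16 = (5/6)*(-134) - 16 = -335/3 - 16 = -383/3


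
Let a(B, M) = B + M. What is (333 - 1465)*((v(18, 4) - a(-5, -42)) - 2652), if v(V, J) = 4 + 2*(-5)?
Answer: 2955652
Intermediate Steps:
v(V, J) = -6 (v(V, J) = 4 - 10 = -6)
(333 - 1465)*((v(18, 4) - a(-5, -42)) - 2652) = (333 - 1465)*((-6 - (-5 - 42)) - 2652) = -1132*((-6 - 1*(-47)) - 2652) = -1132*((-6 + 47) - 2652) = -1132*(41 - 2652) = -1132*(-2611) = 2955652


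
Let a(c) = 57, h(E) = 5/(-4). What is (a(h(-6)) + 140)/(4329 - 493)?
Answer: 197/3836 ≈ 0.051356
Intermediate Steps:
h(E) = -5/4 (h(E) = 5*(-¼) = -5/4)
(a(h(-6)) + 140)/(4329 - 493) = (57 + 140)/(4329 - 493) = 197/3836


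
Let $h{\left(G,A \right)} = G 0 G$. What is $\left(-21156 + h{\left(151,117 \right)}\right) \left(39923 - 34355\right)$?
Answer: $-117796608$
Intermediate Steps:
$h{\left(G,A \right)} = 0$ ($h{\left(G,A \right)} = 0 G = 0$)
$\left(-21156 + h{\left(151,117 \right)}\right) \left(39923 - 34355\right) = \left(-21156 + 0\right) \left(39923 - 34355\right) = \left(-21156\right) 5568 = -117796608$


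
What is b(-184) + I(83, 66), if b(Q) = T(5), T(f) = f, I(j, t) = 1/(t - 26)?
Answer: 201/40 ≈ 5.0250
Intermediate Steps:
I(j, t) = 1/(-26 + t)
b(Q) = 5
b(-184) + I(83, 66) = 5 + 1/(-26 + 66) = 5 + 1/40 = 201/40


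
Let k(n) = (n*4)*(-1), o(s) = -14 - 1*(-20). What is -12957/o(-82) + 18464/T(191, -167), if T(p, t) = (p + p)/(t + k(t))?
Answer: 8425535/382 ≈ 22056.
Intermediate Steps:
o(s) = 6 (o(s) = -14 + 20 = 6)
k(n) = -4*n (k(n) = (4*n)*(-1) = -4*n)
T(p, t) = -2*p/(3*t) (T(p, t) = (p + p)/(t - 4*t) = (2*p)/((-3*t)) = (2*p)*(-1/(3*t)) = -2*p/(3*t))
-12957/o(-82) + 18464/T(191, -167) = -12957/6 + 18464/((-⅔*191/(-167))) = -12957*⅙ + 18464/((-⅔*191*(-1/167))) = -4319/2 + 18464/(382/501) = -4319/2 + 18464*(501/382) = -4319/2 + 4625232/191 = 8425535/382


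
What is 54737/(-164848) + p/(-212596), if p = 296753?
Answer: -15139001449/8761506352 ≈ -1.7279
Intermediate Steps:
54737/(-164848) + p/(-212596) = 54737/(-164848) + 296753/(-212596) = 54737*(-1/164848) + 296753*(-1/212596) = -54737/164848 - 296753/212596 = -15139001449/8761506352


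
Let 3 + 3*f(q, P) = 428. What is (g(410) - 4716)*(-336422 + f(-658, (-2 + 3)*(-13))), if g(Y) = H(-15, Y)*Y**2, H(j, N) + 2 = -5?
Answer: 1191860898856/3 ≈ 3.9729e+11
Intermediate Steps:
H(j, N) = -7 (H(j, N) = -2 - 5 = -7)
f(q, P) = 425/3 (f(q, P) = -1 + (1/3)*428 = -1 + 428/3 = 425/3)
g(Y) = -7*Y**2
(g(410) - 4716)*(-336422 + f(-658, (-2 + 3)*(-13))) = (-7*410**2 - 4716)*(-336422 + 425/3) = (-7*168100 - 4716)*(-1008841/3) = (-1176700 - 4716)*(-1008841/3) = -1181416*(-1008841/3) = 1191860898856/3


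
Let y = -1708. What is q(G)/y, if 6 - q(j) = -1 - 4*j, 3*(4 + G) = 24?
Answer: -23/1708 ≈ -0.013466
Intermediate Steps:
G = 4 (G = -4 + (⅓)*24 = -4 + 8 = 4)
q(j) = 7 + 4*j (q(j) = 6 - (-1 - 4*j) = 6 + (1 + 4*j) = 7 + 4*j)
q(G)/y = (7 + 4*4)/(-1708) = (7 + 16)*(-1/1708) = 23*(-1/1708) = -23/1708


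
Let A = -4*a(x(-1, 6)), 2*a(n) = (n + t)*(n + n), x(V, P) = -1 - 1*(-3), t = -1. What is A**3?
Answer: -512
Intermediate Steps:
x(V, P) = 2 (x(V, P) = -1 + 3 = 2)
a(n) = n*(-1 + n) (a(n) = ((n - 1)*(n + n))/2 = ((-1 + n)*(2*n))/2 = (2*n*(-1 + n))/2 = n*(-1 + n))
A = -8 (A = -8*(-1 + 2) = -8 ≈ -8.0000)
A**3 = (-8)**3 = -512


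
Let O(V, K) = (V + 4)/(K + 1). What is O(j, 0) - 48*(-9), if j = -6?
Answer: 430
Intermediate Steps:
O(V, K) = (4 + V)/(1 + K)
O(j, 0) - 48*(-9) = (4 - 6)/(1 + 0) - 48*(-9) = -2/1 + 432 = 1*(-2) + 432 = -2 + 432 = 430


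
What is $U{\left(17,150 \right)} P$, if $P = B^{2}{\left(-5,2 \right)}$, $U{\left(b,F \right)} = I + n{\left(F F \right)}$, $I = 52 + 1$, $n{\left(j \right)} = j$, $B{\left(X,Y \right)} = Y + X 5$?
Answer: $11930537$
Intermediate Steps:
$B{\left(X,Y \right)} = Y + 5 X$
$I = 53$
$U{\left(b,F \right)} = 53 + F^{2}$ ($U{\left(b,F \right)} = 53 + F F = 53 + F^{2}$)
$P = 529$ ($P = \left(2 + 5 \left(-5\right)\right)^{2} = \left(2 - 25\right)^{2} = \left(-23\right)^{2} = 529$)
$U{\left(17,150 \right)} P = \left(53 + 150^{2}\right) 529 = \left(53 + 22500\right) 529 = 22553 \cdot 529 = 11930537$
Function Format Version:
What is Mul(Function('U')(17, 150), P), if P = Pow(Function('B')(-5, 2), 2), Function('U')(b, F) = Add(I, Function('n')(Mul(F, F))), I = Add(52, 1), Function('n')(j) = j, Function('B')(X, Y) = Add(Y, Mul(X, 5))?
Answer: 11930537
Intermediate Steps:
Function('B')(X, Y) = Add(Y, Mul(5, X))
I = 53
Function('U')(b, F) = Add(53, Pow(F, 2)) (Function('U')(b, F) = Add(53, Mul(F, F)) = Add(53, Pow(F, 2)))
P = 529 (P = Pow(Add(2, Mul(5, -5)), 2) = Pow(Add(2, -25), 2) = Pow(-23, 2) = 529)
Mul(Function('U')(17, 150), P) = Mul(Add(53, Pow(150, 2)), 529) = Mul(Add(53, 22500), 529) = Mul(22553, 529) = 11930537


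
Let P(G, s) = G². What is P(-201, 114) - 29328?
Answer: 11073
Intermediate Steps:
P(-201, 114) - 29328 = (-201)² - 29328 = 40401 - 29328 = 11073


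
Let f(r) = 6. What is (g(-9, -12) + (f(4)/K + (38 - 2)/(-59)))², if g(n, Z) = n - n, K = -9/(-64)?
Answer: 55413136/31329 ≈ 1768.7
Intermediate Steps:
K = 9/64 (K = -9*(-1/64) = 9/64 ≈ 0.14063)
g(n, Z) = 0
(g(-9, -12) + (f(4)/K + (38 - 2)/(-59)))² = (0 + (6/(9/64) + (38 - 2)/(-59)))² = (0 + (6*(64/9) + 36*(-1/59)))² = (0 + (128/3 - 36/59))² = (0 + 7444/177)² = (7444/177)² = 55413136/31329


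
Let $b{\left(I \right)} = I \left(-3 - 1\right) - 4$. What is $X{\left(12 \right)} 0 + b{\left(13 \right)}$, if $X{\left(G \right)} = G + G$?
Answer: $-56$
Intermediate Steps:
$b{\left(I \right)} = -4 - 4 I$ ($b{\left(I \right)} = I \left(-4\right) - 4 = - 4 I - 4 = -4 - 4 I$)
$X{\left(G \right)} = 2 G$
$X{\left(12 \right)} 0 + b{\left(13 \right)} = 2 \cdot 12 \cdot 0 - 56 = 24 \cdot 0 - 56 = 0 - 56 = -56$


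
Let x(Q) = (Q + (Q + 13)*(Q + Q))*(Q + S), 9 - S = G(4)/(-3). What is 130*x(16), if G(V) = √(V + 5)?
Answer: 3190720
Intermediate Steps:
G(V) = √(5 + V)
S = 10 (S = 9 - √(5 + 4)/(-3) = 9 - √9*(-1)/3 = 9 - 3*(-1)/3 = 9 - 1*(-1) = 9 + 1 = 10)
x(Q) = (10 + Q)*(Q + 2*Q*(13 + Q)) (x(Q) = (Q + (Q + 13)*(Q + Q))*(Q + 10) = (Q + (13 + Q)*(2*Q))*(10 + Q) = (Q + 2*Q*(13 + Q))*(10 + Q) = (10 + Q)*(Q + 2*Q*(13 + Q)))
130*x(16) = 130*(16*(270 + 2*16² + 47*16)) = 130*(16*(270 + 2*256 + 752)) = 130*(16*(270 + 512 + 752)) = 130*(16*1534) = 130*24544 = 3190720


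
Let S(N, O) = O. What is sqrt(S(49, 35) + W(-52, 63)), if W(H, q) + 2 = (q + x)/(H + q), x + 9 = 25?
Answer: sqrt(4862)/11 ≈ 6.3389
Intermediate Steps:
x = 16 (x = -9 + 25 = 16)
W(H, q) = -2 + (16 + q)/(H + q) (W(H, q) = -2 + (q + 16)/(H + q) = -2 + (16 + q)/(H + q))
sqrt(S(49, 35) + W(-52, 63)) = sqrt(35 + (16 - 1*63 - 2*(-52))/(-52 + 63)) = sqrt(35 + (16 - 63 + 104)/11) = sqrt(35 + (1/11)*57) = sqrt(35 + 57/11) = sqrt(442/11) = sqrt(4862)/11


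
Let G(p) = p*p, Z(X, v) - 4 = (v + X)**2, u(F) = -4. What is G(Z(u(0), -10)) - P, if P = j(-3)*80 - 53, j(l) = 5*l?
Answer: 41253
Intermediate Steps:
Z(X, v) = 4 + (X + v)**2 (Z(X, v) = 4 + (v + X)**2 = 4 + (X + v)**2)
G(p) = p**2
P = -1253 (P = (5*(-3))*80 - 53 = -15*80 - 53 = -1200 - 53 = -1253)
G(Z(u(0), -10)) - P = (4 + (-4 - 10)**2)**2 - 1*(-1253) = (4 + (-14)**2)**2 + 1253 = (4 + 196)**2 + 1253 = 200**2 + 1253 = 40000 + 1253 = 41253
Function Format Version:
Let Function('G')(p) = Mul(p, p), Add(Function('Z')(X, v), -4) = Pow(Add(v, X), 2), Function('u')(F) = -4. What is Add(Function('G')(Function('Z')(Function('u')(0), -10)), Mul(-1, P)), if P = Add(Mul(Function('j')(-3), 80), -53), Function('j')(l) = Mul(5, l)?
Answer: 41253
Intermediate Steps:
Function('Z')(X, v) = Add(4, Pow(Add(X, v), 2)) (Function('Z')(X, v) = Add(4, Pow(Add(v, X), 2)) = Add(4, Pow(Add(X, v), 2)))
Function('G')(p) = Pow(p, 2)
P = -1253 (P = Add(Mul(Mul(5, -3), 80), -53) = Add(Mul(-15, 80), -53) = Add(-1200, -53) = -1253)
Add(Function('G')(Function('Z')(Function('u')(0), -10)), Mul(-1, P)) = Add(Pow(Add(4, Pow(Add(-4, -10), 2)), 2), Mul(-1, -1253)) = Add(Pow(Add(4, Pow(-14, 2)), 2), 1253) = Add(Pow(Add(4, 196), 2), 1253) = Add(Pow(200, 2), 1253) = Add(40000, 1253) = 41253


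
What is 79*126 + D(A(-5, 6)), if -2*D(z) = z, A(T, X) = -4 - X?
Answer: 9959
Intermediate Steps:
D(z) = -z/2
79*126 + D(A(-5, 6)) = 79*126 - (-4 - 1*6)/2 = 9954 - (-4 - 6)/2 = 9954 - 1/2*(-10) = 9954 + 5 = 9959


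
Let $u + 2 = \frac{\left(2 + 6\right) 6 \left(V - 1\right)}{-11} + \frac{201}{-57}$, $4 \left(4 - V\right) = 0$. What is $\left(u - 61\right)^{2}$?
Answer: $\frac{276889600}{43681} \approx 6338.9$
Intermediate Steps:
$V = 4$ ($V = 4 - 0 = 4 + 0 = 4$)
$u = - \frac{3891}{209}$ ($u = -2 + \left(\frac{\left(2 + 6\right) 6 \left(4 - 1\right)}{-11} + \frac{201}{-57}\right) = -2 + \left(8 \cdot 6 \cdot 3 \left(- \frac{1}{11}\right) + 201 \left(- \frac{1}{57}\right)\right) = -2 + \left(48 \cdot 3 \left(- \frac{1}{11}\right) - \frac{67}{19}\right) = -2 + \left(144 \left(- \frac{1}{11}\right) - \frac{67}{19}\right) = -2 - \frac{3473}{209} = - \frac{3891}{209} \approx -18.617$)
$\left(u - 61\right)^{2} = \left(- \frac{3891}{209} - 61\right)^{2} = \left(- \frac{16640}{209}\right)^{2} = \frac{276889600}{43681}$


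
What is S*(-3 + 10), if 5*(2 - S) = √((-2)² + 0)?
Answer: 56/5 ≈ 11.200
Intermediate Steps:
S = 8/5 (S = 2 - √((-2)² + 0)/5 = 2 - √(4 + 0)/5 = 2 - √4/5 = 2 - ⅕*2 = 2 - ⅖ = 8/5 ≈ 1.6000)
S*(-3 + 10) = 8*(-3 + 10)/5 = (8/5)*7 = 56/5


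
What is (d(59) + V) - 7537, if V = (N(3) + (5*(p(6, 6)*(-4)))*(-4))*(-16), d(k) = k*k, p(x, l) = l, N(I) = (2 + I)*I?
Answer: -11976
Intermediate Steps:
N(I) = I*(2 + I)
d(k) = k²
V = -7920 (V = (3*(2 + 3) + (5*(6*(-4)))*(-4))*(-16) = (3*5 + (5*(-24))*(-4))*(-16) = (15 - 120*(-4))*(-16) = (15 + 480)*(-16) = 495*(-16) = -7920)
(d(59) + V) - 7537 = (59² - 7920) - 7537 = (3481 - 7920) - 7537 = -4439 - 7537 = -11976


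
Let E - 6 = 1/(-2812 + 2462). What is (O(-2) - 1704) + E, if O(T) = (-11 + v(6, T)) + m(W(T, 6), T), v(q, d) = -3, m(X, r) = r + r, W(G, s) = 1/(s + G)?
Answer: -600601/350 ≈ -1716.0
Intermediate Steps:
W(G, s) = 1/(G + s)
m(X, r) = 2*r
E = 2099/350 (E = 6 + 1/(-2812 + 2462) = 6 + 1/(-350) = 6 - 1/350 = 2099/350 ≈ 5.9971)
O(T) = -14 + 2*T (O(T) = (-11 - 3) + 2*T = -14 + 2*T)
(O(-2) - 1704) + E = ((-14 + 2*(-2)) - 1704) + 2099/350 = ((-14 - 4) - 1704) + 2099/350 = (-18 - 1704) + 2099/350 = -1722 + 2099/350 = -600601/350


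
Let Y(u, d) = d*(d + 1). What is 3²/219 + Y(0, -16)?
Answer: 17523/73 ≈ 240.04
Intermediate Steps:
Y(u, d) = d*(1 + d)
3²/219 + Y(0, -16) = 3²/219 - 16*(1 - 16) = 9*(1/219) - 16*(-15) = 3/73 + 240 = 17523/73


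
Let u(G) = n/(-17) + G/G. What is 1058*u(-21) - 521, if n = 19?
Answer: -10973/17 ≈ -645.47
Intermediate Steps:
u(G) = -2/17 (u(G) = 19/(-17) + G/G = 19*(-1/17) + 1 = -19/17 + 1 = -2/17)
1058*u(-21) - 521 = 1058*(-2/17) - 521 = -2116/17 - 521 = -10973/17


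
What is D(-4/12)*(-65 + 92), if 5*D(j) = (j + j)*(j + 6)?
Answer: -102/5 ≈ -20.400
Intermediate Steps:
D(j) = 2*j*(6 + j)/5 (D(j) = ((j + j)*(j + 6))/5 = ((2*j)*(6 + j))/5 = (2*j*(6 + j))/5 = 2*j*(6 + j)/5)
D(-4/12)*(-65 + 92) = (2*(-4/12)*(6 - 4/12)/5)*(-65 + 92) = (2*(-4*1/12)*(6 - 4*1/12)/5)*27 = ((⅖)*(-⅓)*(6 - ⅓))*27 = ((⅖)*(-⅓)*(17/3))*27 = -34/45*27 = -102/5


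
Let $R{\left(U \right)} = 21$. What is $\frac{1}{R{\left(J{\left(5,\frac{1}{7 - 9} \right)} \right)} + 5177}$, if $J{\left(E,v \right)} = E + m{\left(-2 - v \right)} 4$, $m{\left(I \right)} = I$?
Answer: $\frac{1}{5198} \approx 0.00019238$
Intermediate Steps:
$J{\left(E,v \right)} = -8 + E - 4 v$ ($J{\left(E,v \right)} = E + \left(-2 - v\right) 4 = E - \left(8 + 4 v\right) = -8 + E - 4 v$)
$\frac{1}{R{\left(J{\left(5,\frac{1}{7 - 9} \right)} \right)} + 5177} = \frac{1}{21 + 5177} = \frac{1}{5198}$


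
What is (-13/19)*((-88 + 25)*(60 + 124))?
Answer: 150696/19 ≈ 7931.4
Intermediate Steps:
(-13/19)*((-88 + 25)*(60 + 124)) = (-13*1/19)*(-63*184) = -13/19*(-11592) = 150696/19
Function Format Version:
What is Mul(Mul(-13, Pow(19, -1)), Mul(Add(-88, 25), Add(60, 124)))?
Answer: Rational(150696, 19) ≈ 7931.4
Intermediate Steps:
Mul(Mul(-13, Pow(19, -1)), Mul(Add(-88, 25), Add(60, 124))) = Mul(Mul(-13, Rational(1, 19)), Mul(-63, 184)) = Mul(Rational(-13, 19), -11592) = Rational(150696, 19)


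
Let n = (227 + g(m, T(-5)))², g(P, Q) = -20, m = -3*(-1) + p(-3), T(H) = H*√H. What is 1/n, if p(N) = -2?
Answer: 1/42849 ≈ 2.3338e-5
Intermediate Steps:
T(H) = H^(3/2)
m = 1 (m = -3*(-1) - 2 = 3 - 2 = 1)
n = 42849 (n = (227 - 20)² = 207² = 42849)
1/n = 1/42849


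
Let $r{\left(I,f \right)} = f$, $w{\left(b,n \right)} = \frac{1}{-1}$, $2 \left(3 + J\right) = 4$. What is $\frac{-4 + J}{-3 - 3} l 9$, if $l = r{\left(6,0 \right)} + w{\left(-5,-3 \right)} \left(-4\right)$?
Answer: $30$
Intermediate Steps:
$J = -1$ ($J = -3 + \frac{1}{2} \cdot 4 = -3 + 2 = -1$)
$w{\left(b,n \right)} = -1$
$l = 4$ ($l = 0 - -4 = 0 + 4 = 4$)
$\frac{-4 + J}{-3 - 3} l 9 = \frac{-4 - 1}{-3 - 3} \cdot 4 \cdot 9 = - \frac{5}{-6} \cdot 4 \cdot 9 = \left(-5\right) \left(- \frac{1}{6}\right) 4 \cdot 9 = \frac{5}{6} \cdot 4 \cdot 9 = \frac{10}{3} \cdot 9 = 30$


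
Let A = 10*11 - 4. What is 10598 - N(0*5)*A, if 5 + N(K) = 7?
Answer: 10386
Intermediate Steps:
N(K) = 2 (N(K) = -5 + 7 = 2)
A = 106 (A = 110 - 4 = 106)
10598 - N(0*5)*A = 10598 - 2*106 = 10598 - 1*212 = 10598 - 212 = 10386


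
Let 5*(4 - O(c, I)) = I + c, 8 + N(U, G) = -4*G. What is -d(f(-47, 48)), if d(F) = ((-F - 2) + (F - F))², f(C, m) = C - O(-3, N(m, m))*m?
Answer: -119443041/25 ≈ -4.7777e+6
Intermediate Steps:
N(U, G) = -8 - 4*G
O(c, I) = 4 - I/5 - c/5 (O(c, I) = 4 - (I + c)/5 = 4 + (-I/5 - c/5) = 4 - I/5 - c/5)
f(C, m) = C - m*(31/5 + 4*m/5) (f(C, m) = C - (4 - (-8 - 4*m)/5 - ⅕*(-3))*m = C - (4 + (8/5 + 4*m/5) + ⅗)*m = C - (31/5 + 4*m/5)*m = C - m*(31/5 + 4*m/5))
d(F) = (-2 - F)² (d(F) = ((-2 - F) + 0)² = (-2 - F)²)
-d(f(-47, 48)) = -(2 + (-47 - ⅕*48*(31 + 4*48)))² = -(2 + (-47 - ⅕*48*(31 + 192)))² = -(2 + (-47 - ⅕*48*223))² = -(2 + (-47 - 10704/5))² = -(2 - 10939/5)² = -(-10929/5)² = -1*119443041/25 = -119443041/25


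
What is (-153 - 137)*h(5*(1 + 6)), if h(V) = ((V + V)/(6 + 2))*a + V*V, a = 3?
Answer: -725725/2 ≈ -3.6286e+5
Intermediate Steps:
h(V) = V**2 + 3*V/4 (h(V) = ((V + V)/(6 + 2))*3 + V*V = ((2*V)/8)*3 + V**2 = ((2*V)*(1/8))*3 + V**2 = (V/4)*3 + V**2 = 3*V/4 + V**2 = V**2 + 3*V/4)
(-153 - 137)*h(5*(1 + 6)) = (-153 - 137)*((5*(1 + 6))*(3 + 4*(5*(1 + 6)))/4) = -145*5*7*(3 + 4*(5*7))/2 = -145*35*(3 + 4*35)/2 = -145*35*(3 + 140)/2 = -145*35*143/2 = -290*5005/4 = -725725/2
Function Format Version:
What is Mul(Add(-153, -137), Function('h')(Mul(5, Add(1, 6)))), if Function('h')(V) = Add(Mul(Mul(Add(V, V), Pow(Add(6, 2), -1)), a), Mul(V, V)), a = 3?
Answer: Rational(-725725, 2) ≈ -3.6286e+5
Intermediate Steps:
Function('h')(V) = Add(Pow(V, 2), Mul(Rational(3, 4), V)) (Function('h')(V) = Add(Mul(Mul(Add(V, V), Pow(Add(6, 2), -1)), 3), Mul(V, V)) = Add(Mul(Mul(Mul(2, V), Pow(8, -1)), 3), Pow(V, 2)) = Add(Mul(Mul(Mul(2, V), Rational(1, 8)), 3), Pow(V, 2)) = Add(Mul(Mul(Rational(1, 4), V), 3), Pow(V, 2)) = Add(Mul(Rational(3, 4), V), Pow(V, 2)) = Add(Pow(V, 2), Mul(Rational(3, 4), V)))
Mul(Add(-153, -137), Function('h')(Mul(5, Add(1, 6)))) = Mul(Add(-153, -137), Mul(Rational(1, 4), Mul(5, Add(1, 6)), Add(3, Mul(4, Mul(5, Add(1, 6)))))) = Mul(-290, Mul(Rational(1, 4), Mul(5, 7), Add(3, Mul(4, Mul(5, 7))))) = Mul(-290, Mul(Rational(1, 4), 35, Add(3, Mul(4, 35)))) = Mul(-290, Mul(Rational(1, 4), 35, Add(3, 140))) = Mul(-290, Mul(Rational(1, 4), 35, 143)) = Mul(-290, Rational(5005, 4)) = Rational(-725725, 2)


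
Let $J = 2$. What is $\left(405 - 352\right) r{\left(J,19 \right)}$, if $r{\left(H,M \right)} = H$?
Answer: $106$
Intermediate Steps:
$\left(405 - 352\right) r{\left(J,19 \right)} = \left(405 - 352\right) 2 = 53 \cdot 2 = 106$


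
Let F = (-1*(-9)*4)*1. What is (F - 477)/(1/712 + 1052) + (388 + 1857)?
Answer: 186805237/83225 ≈ 2244.6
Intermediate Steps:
F = 36 (F = (9*4)*1 = 36*1 = 36)
(F - 477)/(1/712 + 1052) + (388 + 1857) = (36 - 477)/(1/712 + 1052) + (388 + 1857) = -441/(1/712 + 1052) + 2245 = -441/749025/712 + 2245 = -441*712/749025 + 2245 = -34888/83225 + 2245 = 186805237/83225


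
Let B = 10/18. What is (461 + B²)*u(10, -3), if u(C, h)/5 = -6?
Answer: -373660/27 ≈ -13839.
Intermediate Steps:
u(C, h) = -30 (u(C, h) = 5*(-6) = -30)
B = 5/9 (B = 10*(1/18) = 5/9 ≈ 0.55556)
(461 + B²)*u(10, -3) = (461 + (5/9)²)*(-30) = (461 + 25/81)*(-30) = (37366/81)*(-30) = -373660/27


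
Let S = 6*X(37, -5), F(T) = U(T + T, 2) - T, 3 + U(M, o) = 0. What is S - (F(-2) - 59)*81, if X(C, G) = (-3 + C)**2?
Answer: 11796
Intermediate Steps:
U(M, o) = -3 (U(M, o) = -3 + 0 = -3)
F(T) = -3 - T
S = 6936 (S = 6*(-3 + 37)**2 = 6*34**2 = 6*1156 = 6936)
S - (F(-2) - 59)*81 = 6936 - ((-3 - 1*(-2)) - 59)*81 = 6936 - ((-3 + 2) - 59)*81 = 6936 - (-1 - 59)*81 = 6936 - (-60)*81 = 6936 - 1*(-4860) = 6936 + 4860 = 11796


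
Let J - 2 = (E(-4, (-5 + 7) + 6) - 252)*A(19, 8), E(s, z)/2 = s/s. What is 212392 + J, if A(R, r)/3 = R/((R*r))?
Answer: 849201/4 ≈ 2.1230e+5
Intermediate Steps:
A(R, r) = 3/r (A(R, r) = 3*(R/((R*r))) = 3*(R*(1/(R*r))) = 3/r)
E(s, z) = 2 (E(s, z) = 2*(s/s) = 2*1 = 2)
J = -367/4 (J = 2 + (2 - 252)*(3/8) = 2 - 750/8 = 2 - 250*3/8 = 2 - 375/4 = -367/4 ≈ -91.750)
212392 + J = 212392 - 367/4 = 849201/4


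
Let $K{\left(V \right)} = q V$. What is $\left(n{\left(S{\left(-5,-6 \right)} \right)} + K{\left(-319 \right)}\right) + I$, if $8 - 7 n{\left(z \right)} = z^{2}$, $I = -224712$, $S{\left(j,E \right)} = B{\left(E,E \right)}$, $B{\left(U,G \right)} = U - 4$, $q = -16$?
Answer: $- \frac{1537348}{7} \approx -2.1962 \cdot 10^{5}$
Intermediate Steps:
$B{\left(U,G \right)} = -4 + U$ ($B{\left(U,G \right)} = U - 4 = -4 + U$)
$S{\left(j,E \right)} = -4 + E$
$n{\left(z \right)} = \frac{8}{7} - \frac{z^{2}}{7}$
$K{\left(V \right)} = - 16 V$
$\left(n{\left(S{\left(-5,-6 \right)} \right)} + K{\left(-319 \right)}\right) + I = \left(\left(\frac{8}{7} - \frac{\left(-4 - 6\right)^{2}}{7}\right) - -5104\right) - 224712 = \left(\left(\frac{8}{7} - \frac{\left(-10\right)^{2}}{7}\right) + 5104\right) - 224712 = \left(\left(\frac{8}{7} - \frac{100}{7}\right) + 5104\right) - 224712 = \left(- \frac{92}{7} + 5104\right) - 224712 = \frac{35636}{7} - 224712 = - \frac{1537348}{7}$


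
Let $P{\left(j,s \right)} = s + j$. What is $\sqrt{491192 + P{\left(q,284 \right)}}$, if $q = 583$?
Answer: $\sqrt{492059} \approx 701.47$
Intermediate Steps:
$P{\left(j,s \right)} = j + s$
$\sqrt{491192 + P{\left(q,284 \right)}} = \sqrt{491192 + \left(583 + 284\right)} = \sqrt{491192 + 867} = \sqrt{492059}$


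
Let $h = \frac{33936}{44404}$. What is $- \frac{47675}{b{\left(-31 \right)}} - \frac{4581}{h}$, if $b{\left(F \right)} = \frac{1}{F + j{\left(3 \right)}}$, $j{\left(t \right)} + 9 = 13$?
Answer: $\frac{3623321073}{2828} \approx 1.2812 \cdot 10^{6}$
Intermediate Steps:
$h = \frac{8484}{11101}$ ($h = 33936 \cdot \frac{1}{44404} = \frac{8484}{11101} \approx 0.76426$)
$j{\left(t \right)} = 4$ ($j{\left(t \right)} = -9 + 13 = 4$)
$b{\left(F \right)} = \frac{1}{4 + F}$ ($b{\left(F \right)} = \frac{1}{F + 4} = \frac{1}{4 + F}$)
$- \frac{47675}{b{\left(-31 \right)}} - \frac{4581}{h} = - \frac{47675}{\frac{1}{4 - 31}} - \frac{4581}{\frac{8484}{11101}} = - \frac{47675}{\frac{1}{-27}} - \frac{16951227}{2828} = - \frac{47675}{- \frac{1}{27}} - \frac{16951227}{2828} = \left(-47675\right) \left(-27\right) - \frac{16951227}{2828} = 1287225 - \frac{16951227}{2828} = \frac{3623321073}{2828}$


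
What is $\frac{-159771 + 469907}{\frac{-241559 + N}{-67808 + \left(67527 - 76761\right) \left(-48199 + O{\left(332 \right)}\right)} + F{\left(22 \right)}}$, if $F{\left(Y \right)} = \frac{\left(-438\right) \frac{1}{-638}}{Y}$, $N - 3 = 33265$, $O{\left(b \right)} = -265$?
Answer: $\frac{486943828633580032}{48264746977} \approx 1.0089 \cdot 10^{7}$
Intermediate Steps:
$N = 33268$ ($N = 3 + 33265 = 33268$)
$F{\left(Y \right)} = \frac{219}{319 Y}$ ($F{\left(Y \right)} = \frac{\left(-438\right) \left(- \frac{1}{638}\right)}{Y} = \frac{219}{319 Y}$)
$\frac{-159771 + 469907}{\frac{-241559 + N}{-67808 + \left(67527 - 76761\right) \left(-48199 + O{\left(332 \right)}\right)} + F{\left(22 \right)}} = \frac{-159771 + 469907}{\frac{-241559 + 33268}{-67808 + \left(67527 - 76761\right) \left(-48199 - 265\right)} + \frac{219}{319 \cdot 22}} = \frac{310136}{- \frac{208291}{-67808 - -447516576} + \frac{219}{319} \cdot \frac{1}{22}} = \frac{310136}{- \frac{208291}{-67808 + 447516576} + \frac{219}{7018}} = \frac{310136}{- \frac{208291}{447448768} + \frac{219}{7018}} = \frac{310136}{\frac{48264746977}{1570097726912}} = 310136 \cdot \frac{1570097726912}{48264746977} = \frac{486943828633580032}{48264746977}$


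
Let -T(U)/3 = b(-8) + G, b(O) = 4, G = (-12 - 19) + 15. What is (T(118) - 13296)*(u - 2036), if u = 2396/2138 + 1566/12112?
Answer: 43667483888535/1618466 ≈ 2.6981e+7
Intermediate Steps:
G = -16 (G = -31 + 15 = -16)
u = 8092115/6473864 (u = 2396*(1/2138) + 1566*(1/12112) = 1198/1069 + 783/6056 = 8092115/6473864 ≈ 1.2500)
T(U) = 36 (T(U) = -3*(4 - 16) = -3*(-12) = 36)
(T(118) - 13296)*(u - 2036) = (36 - 13296)*(8092115/6473864 - 2036) = -13260*(-13172694989/6473864) = 43667483888535/1618466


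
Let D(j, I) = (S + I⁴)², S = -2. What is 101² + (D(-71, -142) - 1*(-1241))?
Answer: 165312902372578678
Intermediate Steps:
D(j, I) = (-2 + I⁴)²
101² + (D(-71, -142) - 1*(-1241)) = 101² + ((-2 + (-142)⁴)² - 1*(-1241)) = 10201 + ((-2 + 406586896)² + 1241) = 10201 + (406586894² + 1241) = 10201 + (165312902372567236 + 1241) = 10201 + 165312902372568477 = 165312902372578678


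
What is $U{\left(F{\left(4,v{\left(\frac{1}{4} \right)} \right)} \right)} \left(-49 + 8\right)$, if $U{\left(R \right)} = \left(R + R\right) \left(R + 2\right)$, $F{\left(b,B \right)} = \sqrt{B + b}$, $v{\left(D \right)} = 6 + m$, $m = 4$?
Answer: $-1148 - 164 \sqrt{14} \approx -1761.6$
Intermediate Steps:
$v{\left(D \right)} = 10$ ($v{\left(D \right)} = 6 + 4 = 10$)
$U{\left(R \right)} = 2 R \left(2 + R\right)$
$U{\left(F{\left(4,v{\left(\frac{1}{4} \right)} \right)} \right)} \left(-49 + 8\right) = 2 \sqrt{10 + 4} \left(2 + \sqrt{10 + 4}\right) \left(-49 + 8\right) = 2 \sqrt{14} \left(2 + \sqrt{14}\right) \left(-41\right) = - 82 \sqrt{14} \left(2 + \sqrt{14}\right)$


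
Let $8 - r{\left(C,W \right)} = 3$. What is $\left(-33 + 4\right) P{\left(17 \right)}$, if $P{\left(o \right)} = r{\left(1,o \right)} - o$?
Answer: $348$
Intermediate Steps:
$r{\left(C,W \right)} = 5$ ($r{\left(C,W \right)} = 8 - 3 = 5$)
$P{\left(o \right)} = 5 - o$
$\left(-33 + 4\right) P{\left(17 \right)} = \left(-33 + 4\right) \left(5 - 17\right) = - 29 \left(5 - 17\right) = \left(-29\right) \left(-12\right) = 348$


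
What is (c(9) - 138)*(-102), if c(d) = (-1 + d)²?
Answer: 7548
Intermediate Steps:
(c(9) - 138)*(-102) = ((-1 + 9)² - 138)*(-102) = (8² - 138)*(-102) = (64 - 138)*(-102) = -74*(-102) = 7548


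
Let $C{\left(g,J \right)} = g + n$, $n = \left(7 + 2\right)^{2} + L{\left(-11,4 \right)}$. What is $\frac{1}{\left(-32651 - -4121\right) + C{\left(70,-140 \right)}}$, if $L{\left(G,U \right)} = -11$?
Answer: $- \frac{1}{28390} \approx -3.5224 \cdot 10^{-5}$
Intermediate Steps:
$n = 70$ ($n = \left(7 + 2\right)^{2} - 11 = 9^{2} - 11 = 81 - 11 = 70$)
$C{\left(g,J \right)} = 70 + g$ ($C{\left(g,J \right)} = g + 70 = 70 + g$)
$\frac{1}{\left(-32651 - -4121\right) + C{\left(70,-140 \right)}} = \frac{1}{\left(-32651 - -4121\right) + \left(70 + 70\right)} = \frac{1}{\left(-32651 + 4121\right) + 140} = \frac{1}{-28530 + 140} = \frac{1}{-28390} = - \frac{1}{28390}$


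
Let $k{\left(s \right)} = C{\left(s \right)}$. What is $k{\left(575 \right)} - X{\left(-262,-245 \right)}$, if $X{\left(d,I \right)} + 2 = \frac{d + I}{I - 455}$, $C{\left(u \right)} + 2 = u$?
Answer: $\frac{401993}{700} \approx 574.28$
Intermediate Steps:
$C{\left(u \right)} = -2 + u$
$k{\left(s \right)} = -2 + s$
$X{\left(d,I \right)} = -2 + \frac{I + d}{-455 + I}$ ($X{\left(d,I \right)} = -2 + \frac{d + I}{I - 455} = -2 + \frac{I + d}{-455 + I}$)
$k{\left(575 \right)} - X{\left(-262,-245 \right)} = \left(-2 + 575\right) - \frac{910 - 262 - -245}{-455 - 245} = 573 - \frac{910 - 262 + 245}{-700} = 573 - \left(- \frac{1}{700}\right) 893 = 573 - - \frac{893}{700} = 573 + \frac{893}{700} = \frac{401993}{700}$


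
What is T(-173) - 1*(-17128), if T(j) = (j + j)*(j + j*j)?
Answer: -10278448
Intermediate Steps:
T(j) = 2*j*(j + j²) (T(j) = (2*j)*(j + j²) = 2*j*(j + j²))
T(-173) - 1*(-17128) = 2*(-173)²*(1 - 173) - 1*(-17128) = 2*29929*(-172) + 17128 = -10295576 + 17128 = -10278448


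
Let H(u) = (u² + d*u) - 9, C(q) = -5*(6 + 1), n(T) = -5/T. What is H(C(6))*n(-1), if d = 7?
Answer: 4855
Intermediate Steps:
C(q) = -35 (C(q) = -5*7 = -35)
H(u) = -9 + u² + 7*u (H(u) = (u² + 7*u) - 9 = -9 + u² + 7*u)
H(C(6))*n(-1) = (-9 + (-35)² + 7*(-35))*(-5/(-1)) = (-9 + 1225 - 245)*(-5*(-1)) = 971*5 = 4855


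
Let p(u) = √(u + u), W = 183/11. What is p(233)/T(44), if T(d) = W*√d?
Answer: √5126/366 ≈ 0.19562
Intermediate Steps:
W = 183/11 (W = 183*(1/11) = 183/11 ≈ 16.636)
p(u) = √2*√u (p(u) = √(2*u) = √2*√u)
T(d) = 183*√d/11
p(233)/T(44) = (√2*√233)/((183*√44/11)) = √466/((183*(2*√11)/11)) = √466/((366*√11/11)) = √466*(√11/366) = √5126/366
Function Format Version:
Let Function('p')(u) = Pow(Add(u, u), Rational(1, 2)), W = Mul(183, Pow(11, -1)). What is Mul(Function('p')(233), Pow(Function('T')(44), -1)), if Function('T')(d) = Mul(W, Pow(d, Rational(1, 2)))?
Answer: Mul(Rational(1, 366), Pow(5126, Rational(1, 2))) ≈ 0.19562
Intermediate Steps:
W = Rational(183, 11) (W = Mul(183, Rational(1, 11)) = Rational(183, 11) ≈ 16.636)
Function('p')(u) = Mul(Pow(2, Rational(1, 2)), Pow(u, Rational(1, 2))) (Function('p')(u) = Pow(Mul(2, u), Rational(1, 2)) = Mul(Pow(2, Rational(1, 2)), Pow(u, Rational(1, 2))))
Function('T')(d) = Mul(Rational(183, 11), Pow(d, Rational(1, 2)))
Mul(Function('p')(233), Pow(Function('T')(44), -1)) = Mul(Mul(Pow(2, Rational(1, 2)), Pow(233, Rational(1, 2))), Pow(Mul(Rational(183, 11), Pow(44, Rational(1, 2))), -1)) = Mul(Pow(466, Rational(1, 2)), Pow(Mul(Rational(183, 11), Mul(2, Pow(11, Rational(1, 2)))), -1)) = Mul(Pow(466, Rational(1, 2)), Pow(Mul(Rational(366, 11), Pow(11, Rational(1, 2))), -1)) = Mul(Pow(466, Rational(1, 2)), Mul(Rational(1, 366), Pow(11, Rational(1, 2)))) = Mul(Rational(1, 366), Pow(5126, Rational(1, 2)))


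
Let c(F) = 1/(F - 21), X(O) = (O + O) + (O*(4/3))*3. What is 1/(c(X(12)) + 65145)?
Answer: 51/3322396 ≈ 1.5350e-5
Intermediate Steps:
X(O) = 6*O (X(O) = 2*O + (O*(4*(⅓)))*3 = 2*O + (O*(4/3))*3 = 2*O + (4*O/3)*3 = 2*O + 4*O = 6*O)
c(F) = 1/(-21 + F)
1/(c(X(12)) + 65145) = 1/(1/(-21 + 6*12) + 65145) = 1/(1/(-21 + 72) + 65145) = 1/(1/51 + 65145) = 1/(3322396/51) = 51/3322396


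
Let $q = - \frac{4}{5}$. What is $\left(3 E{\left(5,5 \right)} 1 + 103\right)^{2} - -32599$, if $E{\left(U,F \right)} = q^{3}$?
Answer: $\frac{670217864}{15625} \approx 42894.0$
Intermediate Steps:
$q = - \frac{4}{5}$ ($q = \left(-4\right) \frac{1}{5} = - \frac{4}{5} \approx -0.8$)
$E{\left(U,F \right)} = - \frac{64}{125}$ ($E{\left(U,F \right)} = \left(- \frac{4}{5}\right)^{3} = - \frac{64}{125}$)
$\left(3 E{\left(5,5 \right)} 1 + 103\right)^{2} - -32599 = \left(3 \left(- \frac{64}{125}\right) 1 + 103\right)^{2} - -32599 = \left(\left(- \frac{192}{125}\right) 1 + 103\right)^{2} + 32599 = \left(- \frac{192}{125} + 103\right)^{2} + 32599 = \left(\frac{12683}{125}\right)^{2} + 32599 = \frac{160858489}{15625} + 32599 = \frac{670217864}{15625}$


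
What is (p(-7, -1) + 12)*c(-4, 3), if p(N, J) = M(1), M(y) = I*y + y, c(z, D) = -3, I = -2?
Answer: -33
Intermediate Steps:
M(y) = -y (M(y) = -2*y + y = -y)
p(N, J) = -1 (p(N, J) = -1*1 = -1)
(p(-7, -1) + 12)*c(-4, 3) = (-1 + 12)*(-3) = 11*(-3) = -33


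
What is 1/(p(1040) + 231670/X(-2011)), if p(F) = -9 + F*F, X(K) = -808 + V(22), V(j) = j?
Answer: 393/424949428 ≈ 9.2482e-7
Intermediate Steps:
X(K) = -786 (X(K) = -808 + 22 = -786)
p(F) = -9 + F²
1/(p(1040) + 231670/X(-2011)) = 1/((-9 + 1040²) + 231670/(-786)) = 1/((-9 + 1081600) + 231670*(-1/786)) = 1/(1081591 - 115835/393) = 1/(424949428/393) = 393/424949428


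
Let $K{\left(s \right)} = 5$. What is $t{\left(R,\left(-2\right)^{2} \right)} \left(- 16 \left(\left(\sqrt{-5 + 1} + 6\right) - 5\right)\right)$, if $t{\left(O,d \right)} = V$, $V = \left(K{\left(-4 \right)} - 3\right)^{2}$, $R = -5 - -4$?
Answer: $-64 - 128 i \approx -64.0 - 128.0 i$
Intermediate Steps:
$R = -1$ ($R = -5 + 4 = -1$)
$V = 4$ ($V = \left(5 - 3\right)^{2} = 2^{2} = 4$)
$t{\left(O,d \right)} = 4$
$t{\left(R,\left(-2\right)^{2} \right)} \left(- 16 \left(\left(\sqrt{-5 + 1} + 6\right) - 5\right)\right) = 4 \left(- 16 \left(\left(\sqrt{-5 + 1} + 6\right) - 5\right)\right) = 4 \left(- 16 \left(\left(\sqrt{-4} + 6\right) - 5\right)\right) = 4 \left(- 16 \left(\left(2 i + 6\right) - 5\right)\right) = 4 \left(- 16 \left(\left(6 + 2 i\right) - 5\right)\right) = 4 \left(- 16 \left(1 + 2 i\right)\right) = 4 \left(-16 - 32 i\right) = -64 - 128 i$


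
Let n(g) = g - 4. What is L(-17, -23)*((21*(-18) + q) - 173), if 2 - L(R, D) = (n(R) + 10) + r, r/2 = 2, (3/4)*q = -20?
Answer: -5199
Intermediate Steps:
q = -80/3 (q = (4/3)*(-20) = -80/3 ≈ -26.667)
n(g) = -4 + g
r = 4 (r = 2*2 = 4)
L(R, D) = -8 - R (L(R, D) = 2 - (((-4 + R) + 10) + 4) = 2 - ((6 + R) + 4) = 2 - (10 + R) = 2 + (-10 - R) = -8 - R)
L(-17, -23)*((21*(-18) + q) - 173) = (-8 - 1*(-17))*((21*(-18) - 80/3) - 173) = (-8 + 17)*((-378 - 80/3) - 173) = 9*(-1214/3 - 173) = 9*(-1733/3) = -5199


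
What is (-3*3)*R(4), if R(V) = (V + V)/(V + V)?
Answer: -9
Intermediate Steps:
R(V) = 1 (R(V) = (2*V)/((2*V)) = (2*V)*(1/(2*V)) = 1)
(-3*3)*R(4) = -3*3*1 = -9*1 = -9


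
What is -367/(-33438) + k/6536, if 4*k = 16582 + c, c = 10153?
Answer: 451779889/437101536 ≈ 1.0336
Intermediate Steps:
k = 26735/4 (k = (16582 + 10153)/4 = (1/4)*26735 = 26735/4 ≈ 6683.8)
-367/(-33438) + k/6536 = -367/(-33438) + (26735/4)/6536 = -367*(-1/33438) + (26735/4)*(1/6536) = 367/33438 + 26735/26144 = 451779889/437101536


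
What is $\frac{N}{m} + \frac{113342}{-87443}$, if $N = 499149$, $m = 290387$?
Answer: $\frac{10734042653}{25392310441} \approx 0.42273$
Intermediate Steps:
$\frac{N}{m} + \frac{113342}{-87443} = \frac{499149}{290387} + \frac{113342}{-87443} = 499149 \cdot \frac{1}{290387} + 113342 \left(- \frac{1}{87443}\right) = \frac{499149}{290387} - \frac{113342}{87443} = \frac{10734042653}{25392310441}$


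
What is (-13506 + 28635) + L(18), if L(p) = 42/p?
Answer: 45394/3 ≈ 15131.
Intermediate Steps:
(-13506 + 28635) + L(18) = (-13506 + 28635) + 42/18 = 15129 + 42*(1/18) = 15129 + 7/3 = 45394/3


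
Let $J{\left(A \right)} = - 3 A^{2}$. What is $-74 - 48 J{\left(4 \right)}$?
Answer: $2230$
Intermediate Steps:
$-74 - 48 J{\left(4 \right)} = -74 - 48 \left(- 3 \cdot 4^{2}\right) = -74 - 48 \left(\left(-3\right) 16\right) = -74 - -2304 = -74 + 2304 = 2230$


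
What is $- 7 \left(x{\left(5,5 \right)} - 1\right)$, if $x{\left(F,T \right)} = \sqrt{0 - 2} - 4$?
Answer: $35 - 7 i \sqrt{2} \approx 35.0 - 9.8995 i$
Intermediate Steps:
$x{\left(F,T \right)} = -4 + i \sqrt{2}$ ($x{\left(F,T \right)} = \sqrt{-2} - 4 = i \sqrt{2} - 4 = -4 + i \sqrt{2}$)
$- 7 \left(x{\left(5,5 \right)} - 1\right) = - 7 \left(\left(-4 + i \sqrt{2}\right) - 1\right) = - 7 \left(-5 + i \sqrt{2}\right) = 35 - 7 i \sqrt{2}$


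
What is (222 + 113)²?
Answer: 112225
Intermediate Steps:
(222 + 113)² = 335² = 112225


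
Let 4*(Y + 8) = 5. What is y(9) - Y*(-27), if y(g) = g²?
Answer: -405/4 ≈ -101.25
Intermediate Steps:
Y = -27/4 (Y = -8 + (¼)*5 = -8 + 5/4 = -27/4 ≈ -6.7500)
y(9) - Y*(-27) = 9² - (-27)*(-27)/4 = 81 - 1*729/4 = 81 - 729/4 = -405/4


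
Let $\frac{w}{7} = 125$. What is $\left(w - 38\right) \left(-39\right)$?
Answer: $-32643$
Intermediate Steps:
$w = 875$ ($w = 7 \cdot 125 = 875$)
$\left(w - 38\right) \left(-39\right) = \left(875 - 38\right) \left(-39\right) = 837 \left(-39\right) = -32643$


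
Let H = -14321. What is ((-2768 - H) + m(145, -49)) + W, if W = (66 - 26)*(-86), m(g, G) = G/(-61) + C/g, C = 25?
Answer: 14353623/1769 ≈ 8114.0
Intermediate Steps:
m(g, G) = 25/g - G/61 (m(g, G) = G/(-61) + 25/g = G*(-1/61) + 25/g = -G/61 + 25/g = 25/g - G/61)
W = -3440 (W = 40*(-86) = -3440)
((-2768 - H) + m(145, -49)) + W = ((-2768 - 1*(-14321)) + (25/145 - 1/61*(-49))) - 3440 = ((-2768 + 14321) + (25*(1/145) + 49/61)) - 3440 = (11553 + (5/29 + 49/61)) - 3440 = (11553 + 1726/1769) - 3440 = 20438983/1769 - 3440 = 14353623/1769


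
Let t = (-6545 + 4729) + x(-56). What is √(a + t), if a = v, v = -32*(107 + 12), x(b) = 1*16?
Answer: 2*I*√1402 ≈ 74.887*I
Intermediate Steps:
x(b) = 16
v = -3808 (v = -32*119 = -3808)
a = -3808
t = -1800 (t = (-6545 + 4729) + 16 = -1816 + 16 = -1800)
√(a + t) = √(-3808 - 1800) = √(-5608) = 2*I*√1402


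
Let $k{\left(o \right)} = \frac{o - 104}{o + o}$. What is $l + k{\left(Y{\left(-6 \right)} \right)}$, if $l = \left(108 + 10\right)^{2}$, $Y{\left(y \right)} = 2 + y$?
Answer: $\frac{27875}{2} \approx 13938.0$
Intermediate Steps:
$k{\left(o \right)} = \frac{-104 + o}{2 o}$
$l = 13924$ ($l = 118^{2} = 13924$)
$l + k{\left(Y{\left(-6 \right)} \right)} = 13924 + \frac{-104 + \left(2 - 6\right)}{2 \left(2 - 6\right)} = 13924 + \frac{-104 - 4}{2 \left(-4\right)} = 13924 + \frac{1}{2} \left(- \frac{1}{4}\right) \left(-108\right) = 13924 + \frac{27}{2} = \frac{27875}{2}$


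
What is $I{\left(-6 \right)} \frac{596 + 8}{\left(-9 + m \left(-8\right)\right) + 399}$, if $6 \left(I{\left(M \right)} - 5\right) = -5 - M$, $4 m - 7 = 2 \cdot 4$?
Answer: $\frac{4681}{540} \approx 8.6685$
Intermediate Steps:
$m = \frac{15}{4}$ ($m = \frac{7}{4} + \frac{2 \cdot 4}{4} = \frac{7}{4} + \frac{1}{4} \cdot 8 = \frac{7}{4} + 2 = \frac{15}{4} \approx 3.75$)
$I{\left(M \right)} = \frac{25}{6} - \frac{M}{6}$ ($I{\left(M \right)} = 5 + \frac{-5 - M}{6} = 5 - \left(\frac{5}{6} + \frac{M}{6}\right) = \frac{25}{6} - \frac{M}{6}$)
$I{\left(-6 \right)} \frac{596 + 8}{\left(-9 + m \left(-8\right)\right) + 399} = \left(\frac{25}{6} - -1\right) \frac{596 + 8}{\left(-9 + \frac{15}{4} \left(-8\right)\right) + 399} = \left(\frac{25}{6} + 1\right) \frac{604}{\left(-9 - 30\right) + 399} = \frac{31 \frac{604}{-39 + 399}}{6} = \frac{31 \cdot \frac{604}{360}}{6} = \frac{31 \cdot 604 \cdot \frac{1}{360}}{6} = \frac{31}{6} \cdot \frac{151}{90} = \frac{4681}{540}$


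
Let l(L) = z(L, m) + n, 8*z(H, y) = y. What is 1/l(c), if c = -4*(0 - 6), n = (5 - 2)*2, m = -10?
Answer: 4/19 ≈ 0.21053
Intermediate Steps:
z(H, y) = y/8
n = 6 (n = 3*2 = 6)
c = 24 (c = -4*(-6) = 24)
l(L) = 19/4 (l(L) = (⅛)*(-10) + 6 = -5/4 + 6 = 19/4)
1/l(c) = 1/(19/4) = 4/19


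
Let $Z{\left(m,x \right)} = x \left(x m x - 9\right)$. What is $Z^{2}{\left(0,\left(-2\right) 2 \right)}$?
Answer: $1296$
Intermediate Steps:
$Z{\left(m,x \right)} = x \left(-9 + m x^{2}\right)$ ($Z{\left(m,x \right)} = x \left(m x x - 9\right) = x \left(m x^{2} - 9\right) = x \left(-9 + m x^{2}\right)$)
$Z^{2}{\left(0,\left(-2\right) 2 \right)} = \left(\left(-2\right) 2 \left(-9 + 0 \left(\left(-2\right) 2\right)^{2}\right)\right)^{2} = \left(- 4 \left(-9 + 0 \left(-4\right)^{2}\right)\right)^{2} = \left(- 4 \left(-9 + 0 \cdot 16\right)\right)^{2} = \left(- 4 \left(-9 + 0\right)\right)^{2} = \left(\left(-4\right) \left(-9\right)\right)^{2} = 36^{2} = 1296$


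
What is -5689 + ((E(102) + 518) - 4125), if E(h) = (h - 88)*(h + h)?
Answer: -6440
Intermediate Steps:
E(h) = 2*h*(-88 + h) (E(h) = (-88 + h)*(2*h) = 2*h*(-88 + h))
-5689 + ((E(102) + 518) - 4125) = -5689 + ((2*102*(-88 + 102) + 518) - 4125) = -5689 + ((2*102*14 + 518) - 4125) = -5689 + ((2856 + 518) - 4125) = -5689 + (3374 - 4125) = -5689 - 751 = -6440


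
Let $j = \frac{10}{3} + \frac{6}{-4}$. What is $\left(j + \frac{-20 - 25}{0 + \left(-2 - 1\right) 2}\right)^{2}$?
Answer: $\frac{784}{9} \approx 87.111$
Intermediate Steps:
$j = \frac{11}{6}$ ($j = 10 \cdot \frac{1}{3} + 6 \left(- \frac{1}{4}\right) = \frac{10}{3} - \frac{3}{2} = \frac{11}{6} \approx 1.8333$)
$\left(j + \frac{-20 - 25}{0 + \left(-2 - 1\right) 2}\right)^{2} = \left(\frac{11}{6} + \frac{-20 - 25}{0 + \left(-2 - 1\right) 2}\right)^{2} = \left(\frac{11}{6} - \frac{45}{0 - 6}\right)^{2} = \left(\frac{11}{6} - \frac{45}{-6}\right)^{2} = \left(\frac{11}{6} - - \frac{15}{2}\right)^{2} = \left(\frac{11}{6} + \frac{15}{2}\right)^{2} = \left(\frac{28}{3}\right)^{2} = \frac{784}{9}$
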